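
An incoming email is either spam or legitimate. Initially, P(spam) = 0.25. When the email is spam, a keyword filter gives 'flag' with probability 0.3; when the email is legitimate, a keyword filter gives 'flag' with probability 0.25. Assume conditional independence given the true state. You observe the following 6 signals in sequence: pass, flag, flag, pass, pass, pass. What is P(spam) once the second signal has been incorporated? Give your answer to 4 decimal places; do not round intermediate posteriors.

After 'pass': P(spam) = 0.7·0.2500 / (0.7·0.2500 + 0.75·0.7500) ≈ 0.2373
After 'flag': P(spam) = 0.3·0.2373 / (0.3·0.2373 + 0.25·0.7627) ≈ 0.2718

0.2718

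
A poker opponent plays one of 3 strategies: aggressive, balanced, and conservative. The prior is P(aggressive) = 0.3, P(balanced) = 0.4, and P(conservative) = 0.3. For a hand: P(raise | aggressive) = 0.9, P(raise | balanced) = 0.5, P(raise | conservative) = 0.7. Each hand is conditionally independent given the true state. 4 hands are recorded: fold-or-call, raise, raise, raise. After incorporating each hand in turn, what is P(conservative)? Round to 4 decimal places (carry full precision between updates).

After 'fold-or-call': normaliser = 0.1·0.3000 + 0.5·0.4000 + 0.3·0.3000; P(aggressive) ≈ 0.0938, P(balanced) ≈ 0.6250, P(conservative) ≈ 0.2812
After 'raise': normaliser = 0.9·0.0938 + 0.5·0.6250 + 0.7·0.2812; P(aggressive) ≈ 0.1421, P(balanced) ≈ 0.5263, P(conservative) ≈ 0.3316
After 'raise': normaliser = 0.9·0.1421 + 0.5·0.5263 + 0.7·0.3316; P(aggressive) ≈ 0.2052, P(balanced) ≈ 0.4223, P(conservative) ≈ 0.3725
After 'raise': normaliser = 0.9·0.2052 + 0.5·0.4223 + 0.7·0.3725; P(aggressive) ≈ 0.2813, P(balanced) ≈ 0.3216, P(conservative) ≈ 0.3971

0.3971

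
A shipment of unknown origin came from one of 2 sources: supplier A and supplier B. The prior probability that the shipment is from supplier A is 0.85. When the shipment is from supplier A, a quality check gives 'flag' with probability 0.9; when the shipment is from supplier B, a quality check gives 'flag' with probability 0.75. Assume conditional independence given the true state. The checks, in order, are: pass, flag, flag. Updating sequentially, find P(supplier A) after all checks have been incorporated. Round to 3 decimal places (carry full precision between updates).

0.765

After 'pass': P(supplier A) = 0.1·0.8500 / (0.1·0.8500 + 0.25·0.1500) ≈ 0.6939
After 'flag': P(supplier A) = 0.9·0.6939 / (0.9·0.6939 + 0.75·0.3061) ≈ 0.7312
After 'flag': P(supplier A) = 0.9·0.7312 / (0.9·0.7312 + 0.75·0.2688) ≈ 0.7655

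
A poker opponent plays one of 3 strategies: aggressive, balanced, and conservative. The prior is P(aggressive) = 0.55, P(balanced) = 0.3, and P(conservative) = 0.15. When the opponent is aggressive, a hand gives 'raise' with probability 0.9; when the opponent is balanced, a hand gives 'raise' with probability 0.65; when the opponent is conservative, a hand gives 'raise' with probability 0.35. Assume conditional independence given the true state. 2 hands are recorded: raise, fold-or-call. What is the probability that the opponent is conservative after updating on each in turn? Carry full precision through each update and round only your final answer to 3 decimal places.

After 'raise': normaliser = 0.9·0.5500 + 0.65·0.3000 + 0.35·0.1500; P(aggressive) ≈ 0.6667, P(balanced) ≈ 0.2626, P(conservative) ≈ 0.0707
After 'fold-or-call': normaliser = 0.1·0.6667 + 0.35·0.2626 + 0.65·0.0707; P(aggressive) ≈ 0.3259, P(balanced) ≈ 0.4494, P(conservative) ≈ 0.2247

0.225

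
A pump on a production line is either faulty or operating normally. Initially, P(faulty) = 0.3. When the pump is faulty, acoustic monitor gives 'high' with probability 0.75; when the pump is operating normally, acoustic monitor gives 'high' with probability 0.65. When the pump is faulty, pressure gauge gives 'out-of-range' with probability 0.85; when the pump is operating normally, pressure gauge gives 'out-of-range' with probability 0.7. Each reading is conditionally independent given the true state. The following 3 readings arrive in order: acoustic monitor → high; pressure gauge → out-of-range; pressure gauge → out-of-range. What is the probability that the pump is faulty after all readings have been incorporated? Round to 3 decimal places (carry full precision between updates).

After acoustic monitor='high': P(faulty) = 0.75·0.3000 / (0.75·0.3000 + 0.65·0.7000) ≈ 0.3309
After pressure gauge='out-of-range': P(faulty) = 0.85·0.3309 / (0.85·0.3309 + 0.7·0.6691) ≈ 0.3752
After pressure gauge='out-of-range': P(faulty) = 0.85·0.3752 / (0.85·0.3752 + 0.7·0.6248) ≈ 0.4217

0.422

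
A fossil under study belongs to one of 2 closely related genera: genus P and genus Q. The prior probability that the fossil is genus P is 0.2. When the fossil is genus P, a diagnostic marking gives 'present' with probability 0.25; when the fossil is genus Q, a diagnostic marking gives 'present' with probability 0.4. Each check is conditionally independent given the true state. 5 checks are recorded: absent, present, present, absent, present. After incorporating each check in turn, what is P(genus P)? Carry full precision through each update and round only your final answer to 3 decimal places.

After 'absent': P(genus P) = 0.75·0.2000 / (0.75·0.2000 + 0.6·0.8000) ≈ 0.2381
After 'present': P(genus P) = 0.25·0.2381 / (0.25·0.2381 + 0.4·0.7619) ≈ 0.1634
After 'present': P(genus P) = 0.25·0.1634 / (0.25·0.1634 + 0.4·0.8366) ≈ 0.1088
After 'absent': P(genus P) = 0.75·0.1088 / (0.75·0.1088 + 0.6·0.8912) ≈ 0.1324
After 'present': P(genus P) = 0.25·0.1324 / (0.25·0.1324 + 0.4·0.8676) ≈ 0.0871

0.087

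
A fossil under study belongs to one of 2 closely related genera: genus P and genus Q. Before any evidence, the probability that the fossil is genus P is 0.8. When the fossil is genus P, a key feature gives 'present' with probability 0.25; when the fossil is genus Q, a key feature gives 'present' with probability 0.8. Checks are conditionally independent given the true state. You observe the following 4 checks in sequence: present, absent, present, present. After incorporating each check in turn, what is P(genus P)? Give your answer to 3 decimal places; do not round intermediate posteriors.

Each posterior becomes the prior for the next update.
After 'present': P(genus P) = 0.25·0.8000 / (0.25·0.8000 + 0.8·0.2000) ≈ 0.5556
After 'absent': P(genus P) = 0.75·0.5556 / (0.75·0.5556 + 0.2·0.4444) ≈ 0.8242
After 'present': P(genus P) = 0.25·0.8242 / (0.25·0.8242 + 0.8·0.1758) ≈ 0.5943
After 'present': P(genus P) = 0.25·0.5943 / (0.25·0.5943 + 0.8·0.4057) ≈ 0.3140

0.314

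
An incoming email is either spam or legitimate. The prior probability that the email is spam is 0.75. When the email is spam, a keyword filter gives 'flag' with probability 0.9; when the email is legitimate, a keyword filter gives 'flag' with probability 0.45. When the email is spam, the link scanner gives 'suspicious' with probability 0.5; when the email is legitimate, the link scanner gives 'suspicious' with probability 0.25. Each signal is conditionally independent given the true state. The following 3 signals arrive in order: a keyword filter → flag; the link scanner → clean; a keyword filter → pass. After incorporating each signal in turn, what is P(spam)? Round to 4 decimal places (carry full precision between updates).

Apply Bayes' rule sequentially, carrying P(spam) forward.
After a keyword filter='flag': P(spam) = 0.9·0.7500 / (0.9·0.7500 + 0.45·0.2500) ≈ 0.8571
After the link scanner='clean': P(spam) = 0.5·0.8571 / (0.5·0.8571 + 0.75·0.1429) ≈ 0.8000
After a keyword filter='pass': P(spam) = 0.1·0.8000 / (0.1·0.8000 + 0.55·0.2000) ≈ 0.4211

0.4211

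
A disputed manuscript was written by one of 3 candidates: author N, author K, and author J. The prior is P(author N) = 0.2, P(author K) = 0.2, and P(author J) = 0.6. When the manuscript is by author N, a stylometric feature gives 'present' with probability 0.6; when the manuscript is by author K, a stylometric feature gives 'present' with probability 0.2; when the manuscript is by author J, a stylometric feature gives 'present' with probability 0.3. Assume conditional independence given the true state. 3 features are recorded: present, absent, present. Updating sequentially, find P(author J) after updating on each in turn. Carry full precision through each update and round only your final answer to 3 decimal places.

0.518

After 'present': normaliser = 0.6·0.2000 + 0.2·0.2000 + 0.3·0.6000; P(author N) ≈ 0.3529, P(author K) ≈ 0.1176, P(author J) ≈ 0.5294
After 'absent': normaliser = 0.4·0.3529 + 0.8·0.1176 + 0.7·0.5294; P(author N) ≈ 0.2330, P(author K) ≈ 0.1553, P(author J) ≈ 0.6117
After 'present': normaliser = 0.6·0.2330 + 0.2·0.1553 + 0.3·0.6117; P(author N) ≈ 0.3945, P(author K) ≈ 0.0877, P(author J) ≈ 0.5178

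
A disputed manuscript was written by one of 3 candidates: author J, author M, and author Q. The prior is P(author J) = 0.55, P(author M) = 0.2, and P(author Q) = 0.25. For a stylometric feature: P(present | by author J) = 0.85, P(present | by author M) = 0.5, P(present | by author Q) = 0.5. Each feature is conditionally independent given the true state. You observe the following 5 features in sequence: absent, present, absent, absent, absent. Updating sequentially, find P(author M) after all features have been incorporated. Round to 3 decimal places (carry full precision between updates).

0.437

After 'absent': normaliser = 0.15·0.5500 + 0.5·0.2000 + 0.5·0.2500; P(author J) ≈ 0.2683, P(author M) ≈ 0.3252, P(author Q) ≈ 0.4065
After 'present': normaliser = 0.85·0.2683 + 0.5·0.3252 + 0.5·0.4065; P(author J) ≈ 0.3840, P(author M) ≈ 0.2738, P(author Q) ≈ 0.3422
After 'absent': normaliser = 0.15·0.3840 + 0.5·0.2738 + 0.5·0.3422; P(author J) ≈ 0.1575, P(author M) ≈ 0.3744, P(author Q) ≈ 0.4680
After 'absent': normaliser = 0.15·0.1575 + 0.5·0.3744 + 0.5·0.4680; P(author J) ≈ 0.0531, P(author M) ≈ 0.4208, P(author Q) ≈ 0.5260
After 'absent': normaliser = 0.15·0.0531 + 0.5·0.4208 + 0.5·0.5260; P(author J) ≈ 0.0166, P(author M) ≈ 0.4371, P(author Q) ≈ 0.5464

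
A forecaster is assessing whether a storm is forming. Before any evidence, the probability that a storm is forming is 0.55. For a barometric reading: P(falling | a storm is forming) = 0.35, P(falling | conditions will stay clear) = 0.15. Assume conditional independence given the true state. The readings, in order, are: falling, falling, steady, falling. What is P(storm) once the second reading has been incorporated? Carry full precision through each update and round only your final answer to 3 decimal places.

0.869

Apply Bayes' rule sequentially, carrying P(storm) forward.
After 'falling': P(storm) = 0.35·0.5500 / (0.35·0.5500 + 0.15·0.4500) ≈ 0.7404
After 'falling': P(storm) = 0.35·0.7404 / (0.35·0.7404 + 0.15·0.2596) ≈ 0.8694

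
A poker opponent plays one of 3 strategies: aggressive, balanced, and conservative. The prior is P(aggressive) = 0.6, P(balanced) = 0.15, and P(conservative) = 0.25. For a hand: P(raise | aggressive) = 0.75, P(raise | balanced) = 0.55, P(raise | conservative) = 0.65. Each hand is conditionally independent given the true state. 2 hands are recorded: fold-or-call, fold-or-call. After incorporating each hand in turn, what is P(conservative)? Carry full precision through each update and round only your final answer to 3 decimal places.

0.311

After 'fold-or-call': normaliser = 0.25·0.6000 + 0.45·0.1500 + 0.35·0.2500; P(aggressive) ≈ 0.4918, P(balanced) ≈ 0.2213, P(conservative) ≈ 0.2869
After 'fold-or-call': normaliser = 0.25·0.4918 + 0.45·0.2213 + 0.35·0.2869; P(aggressive) ≈ 0.3807, P(balanced) ≈ 0.3084, P(conservative) ≈ 0.3109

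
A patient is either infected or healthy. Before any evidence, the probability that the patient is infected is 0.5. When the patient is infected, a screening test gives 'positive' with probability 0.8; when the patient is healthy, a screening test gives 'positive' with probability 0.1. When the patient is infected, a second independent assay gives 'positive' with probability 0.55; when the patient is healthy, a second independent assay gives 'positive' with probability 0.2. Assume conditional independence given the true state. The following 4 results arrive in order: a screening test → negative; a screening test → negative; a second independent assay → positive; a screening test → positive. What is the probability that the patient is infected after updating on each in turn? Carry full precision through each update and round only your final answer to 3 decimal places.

0.521

After a screening test='negative': P(infected) = 0.2·0.5000 / (0.2·0.5000 + 0.9·0.5000) ≈ 0.1818
After a screening test='negative': P(infected) = 0.2·0.1818 / (0.2·0.1818 + 0.9·0.8182) ≈ 0.0471
After a second independent assay='positive': P(infected) = 0.55·0.0471 / (0.55·0.0471 + 0.2·0.9529) ≈ 0.1196
After a screening test='positive': P(infected) = 0.8·0.1196 / (0.8·0.1196 + 0.1·0.8804) ≈ 0.5207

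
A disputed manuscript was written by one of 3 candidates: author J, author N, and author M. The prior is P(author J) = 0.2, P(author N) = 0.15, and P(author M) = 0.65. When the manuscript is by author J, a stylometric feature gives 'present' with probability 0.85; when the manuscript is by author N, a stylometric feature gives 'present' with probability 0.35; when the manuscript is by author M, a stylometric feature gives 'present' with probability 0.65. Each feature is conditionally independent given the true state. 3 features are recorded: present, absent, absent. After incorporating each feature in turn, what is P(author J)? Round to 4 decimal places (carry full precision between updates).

Apply Bayes' rule sequentially, carrying P(author J) forward.
After 'present': normaliser = 0.85·0.2000 + 0.35·0.1500 + 0.65·0.6500; P(author J) ≈ 0.2636, P(author N) ≈ 0.0814, P(author M) ≈ 0.6550
After 'absent': normaliser = 0.15·0.2636 + 0.65·0.0814 + 0.35·0.6550; P(author J) ≈ 0.1229, P(author N) ≈ 0.1645, P(author M) ≈ 0.7127
After 'absent': normaliser = 0.15·0.1229 + 0.65·0.1645 + 0.35·0.7127; P(author J) ≈ 0.0492, P(author N) ≈ 0.2852, P(author M) ≈ 0.6656

0.0492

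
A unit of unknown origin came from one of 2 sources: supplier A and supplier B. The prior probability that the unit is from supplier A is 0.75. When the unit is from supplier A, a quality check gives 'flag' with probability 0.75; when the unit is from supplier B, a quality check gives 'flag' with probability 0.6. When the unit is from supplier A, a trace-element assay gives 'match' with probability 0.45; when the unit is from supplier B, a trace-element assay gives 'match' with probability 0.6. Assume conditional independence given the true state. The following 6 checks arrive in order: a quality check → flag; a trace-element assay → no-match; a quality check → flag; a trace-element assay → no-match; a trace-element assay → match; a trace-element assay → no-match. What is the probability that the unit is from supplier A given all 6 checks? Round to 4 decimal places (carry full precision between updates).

0.9014

After a quality check='flag': P(supplier A) = 0.75·0.7500 / (0.75·0.7500 + 0.6·0.2500) ≈ 0.7895
After a trace-element assay='no-match': P(supplier A) = 0.55·0.7895 / (0.55·0.7895 + 0.4·0.2105) ≈ 0.8376
After a quality check='flag': P(supplier A) = 0.75·0.8376 / (0.75·0.8376 + 0.6·0.1624) ≈ 0.8657
After a trace-element assay='no-match': P(supplier A) = 0.55·0.8657 / (0.55·0.8657 + 0.4·0.1343) ≈ 0.8986
After a trace-element assay='match': P(supplier A) = 0.45·0.8986 / (0.45·0.8986 + 0.6·0.1014) ≈ 0.8692
After a trace-element assay='no-match': P(supplier A) = 0.55·0.8692 / (0.55·0.8692 + 0.4·0.1308) ≈ 0.9014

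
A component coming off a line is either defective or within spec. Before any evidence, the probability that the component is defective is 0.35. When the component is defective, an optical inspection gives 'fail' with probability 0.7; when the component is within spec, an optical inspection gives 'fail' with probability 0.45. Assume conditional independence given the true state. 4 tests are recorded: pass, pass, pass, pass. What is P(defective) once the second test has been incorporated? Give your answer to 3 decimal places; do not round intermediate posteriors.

After 'pass': P(defective) = 0.3·0.3500 / (0.3·0.3500 + 0.55·0.6500) ≈ 0.2270
After 'pass': P(defective) = 0.3·0.2270 / (0.3·0.2270 + 0.55·0.7730) ≈ 0.1381

0.138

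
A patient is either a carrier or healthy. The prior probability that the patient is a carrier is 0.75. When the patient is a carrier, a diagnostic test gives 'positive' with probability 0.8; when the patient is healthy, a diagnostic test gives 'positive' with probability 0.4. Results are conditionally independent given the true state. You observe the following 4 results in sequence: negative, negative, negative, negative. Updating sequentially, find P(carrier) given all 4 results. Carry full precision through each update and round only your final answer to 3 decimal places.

After 'negative': P(carrier) = 0.2·0.7500 / (0.2·0.7500 + 0.6·0.2500) ≈ 0.5000
After 'negative': P(carrier) = 0.2·0.5000 / (0.2·0.5000 + 0.6·0.5000) ≈ 0.2500
After 'negative': P(carrier) = 0.2·0.2500 / (0.2·0.2500 + 0.6·0.7500) ≈ 0.1000
After 'negative': P(carrier) = 0.2·0.1000 / (0.2·0.1000 + 0.6·0.9000) ≈ 0.0357

0.036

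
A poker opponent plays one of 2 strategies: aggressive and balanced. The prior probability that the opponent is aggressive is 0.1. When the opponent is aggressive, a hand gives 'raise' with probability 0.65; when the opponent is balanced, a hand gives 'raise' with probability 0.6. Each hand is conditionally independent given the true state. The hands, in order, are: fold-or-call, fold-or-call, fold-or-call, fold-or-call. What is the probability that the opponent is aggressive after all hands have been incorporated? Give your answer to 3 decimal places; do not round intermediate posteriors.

0.061

Each posterior becomes the prior for the next update.
After 'fold-or-call': P(aggressive) = 0.35·0.1000 / (0.35·0.1000 + 0.4·0.9000) ≈ 0.0886
After 'fold-or-call': P(aggressive) = 0.35·0.0886 / (0.35·0.0886 + 0.4·0.9114) ≈ 0.0784
After 'fold-or-call': P(aggressive) = 0.35·0.0784 / (0.35·0.0784 + 0.4·0.9216) ≈ 0.0693
After 'fold-or-call': P(aggressive) = 0.35·0.0693 / (0.35·0.0693 + 0.4·0.9307) ≈ 0.0611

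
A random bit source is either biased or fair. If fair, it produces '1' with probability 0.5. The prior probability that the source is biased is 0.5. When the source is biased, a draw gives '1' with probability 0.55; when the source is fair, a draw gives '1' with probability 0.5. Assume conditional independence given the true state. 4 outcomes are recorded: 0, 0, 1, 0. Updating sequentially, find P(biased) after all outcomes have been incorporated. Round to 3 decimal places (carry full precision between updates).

0.445

Apply Bayes' rule sequentially, carrying P(biased) forward.
After '0': P(biased) = 0.45·0.5000 / (0.45·0.5000 + 0.5·0.5000) ≈ 0.4737
After '0': P(biased) = 0.45·0.4737 / (0.45·0.4737 + 0.5·0.5263) ≈ 0.4475
After '1': P(biased) = 0.55·0.4475 / (0.55·0.4475 + 0.5·0.5525) ≈ 0.4712
After '0': P(biased) = 0.45·0.4712 / (0.45·0.4712 + 0.5·0.5288) ≈ 0.4450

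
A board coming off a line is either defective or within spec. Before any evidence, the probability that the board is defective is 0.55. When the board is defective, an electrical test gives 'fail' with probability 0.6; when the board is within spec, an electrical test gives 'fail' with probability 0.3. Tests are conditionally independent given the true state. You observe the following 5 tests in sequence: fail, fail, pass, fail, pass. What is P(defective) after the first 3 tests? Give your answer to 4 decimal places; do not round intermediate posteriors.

After 'fail': P(defective) = 0.6·0.5500 / (0.6·0.5500 + 0.3·0.4500) ≈ 0.7097
After 'fail': P(defective) = 0.6·0.7097 / (0.6·0.7097 + 0.3·0.2903) ≈ 0.8302
After 'pass': P(defective) = 0.4·0.8302 / (0.4·0.8302 + 0.7·0.1698) ≈ 0.7364

0.7364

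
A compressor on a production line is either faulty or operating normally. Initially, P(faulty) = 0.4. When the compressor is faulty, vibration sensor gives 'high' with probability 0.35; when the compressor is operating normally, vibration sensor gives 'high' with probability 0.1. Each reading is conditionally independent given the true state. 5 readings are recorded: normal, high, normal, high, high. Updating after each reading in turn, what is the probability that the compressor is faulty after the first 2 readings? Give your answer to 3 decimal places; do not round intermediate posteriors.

After 'normal': P(faulty) = 0.65·0.4000 / (0.65·0.4000 + 0.9·0.6000) ≈ 0.3250
After 'high': P(faulty) = 0.35·0.3250 / (0.35·0.3250 + 0.1·0.6750) ≈ 0.6276

0.628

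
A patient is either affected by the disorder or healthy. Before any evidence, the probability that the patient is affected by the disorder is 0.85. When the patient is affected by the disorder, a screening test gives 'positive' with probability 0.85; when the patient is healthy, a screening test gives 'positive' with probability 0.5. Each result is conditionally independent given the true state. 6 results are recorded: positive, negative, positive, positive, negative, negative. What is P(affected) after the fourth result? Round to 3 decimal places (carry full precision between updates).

0.893

After 'positive': P(affected) = 0.85·0.8500 / (0.85·0.8500 + 0.5·0.1500) ≈ 0.9060
After 'negative': P(affected) = 0.15·0.9060 / (0.15·0.9060 + 0.5·0.0940) ≈ 0.7429
After 'positive': P(affected) = 0.85·0.7429 / (0.85·0.7429 + 0.5·0.2571) ≈ 0.8309
After 'positive': P(affected) = 0.85·0.8309 / (0.85·0.8309 + 0.5·0.1691) ≈ 0.8931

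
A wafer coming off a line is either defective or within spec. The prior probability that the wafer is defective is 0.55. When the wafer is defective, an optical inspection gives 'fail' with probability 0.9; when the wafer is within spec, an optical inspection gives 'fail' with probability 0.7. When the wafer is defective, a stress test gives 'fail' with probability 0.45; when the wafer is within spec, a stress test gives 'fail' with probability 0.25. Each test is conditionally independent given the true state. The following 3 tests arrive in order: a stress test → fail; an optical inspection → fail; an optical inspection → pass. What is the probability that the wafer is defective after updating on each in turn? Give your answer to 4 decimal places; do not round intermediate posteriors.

After a stress test='fail': P(defective) = 0.45·0.5500 / (0.45·0.5500 + 0.25·0.4500) ≈ 0.6875
After an optical inspection='fail': P(defective) = 0.9·0.6875 / (0.9·0.6875 + 0.7·0.3125) ≈ 0.7388
After an optical inspection='pass': P(defective) = 0.1·0.7388 / (0.1·0.7388 + 0.3·0.2612) ≈ 0.4853

0.4853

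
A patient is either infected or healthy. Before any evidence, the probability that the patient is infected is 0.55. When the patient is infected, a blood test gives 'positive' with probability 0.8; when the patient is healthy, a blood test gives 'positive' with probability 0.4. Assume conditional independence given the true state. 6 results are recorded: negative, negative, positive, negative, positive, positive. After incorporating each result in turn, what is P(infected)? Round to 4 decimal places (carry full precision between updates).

After 'negative': P(infected) = 0.2·0.5500 / (0.2·0.5500 + 0.6·0.4500) ≈ 0.2895
After 'negative': P(infected) = 0.2·0.2895 / (0.2·0.2895 + 0.6·0.7105) ≈ 0.1196
After 'positive': P(infected) = 0.8·0.1196 / (0.8·0.1196 + 0.4·0.8804) ≈ 0.2136
After 'negative': P(infected) = 0.2·0.2136 / (0.2·0.2136 + 0.6·0.7864) ≈ 0.0830
After 'positive': P(infected) = 0.8·0.0830 / (0.8·0.0830 + 0.4·0.9170) ≈ 0.1533
After 'positive': P(infected) = 0.8·0.1533 / (0.8·0.1533 + 0.4·0.8467) ≈ 0.2659

0.2659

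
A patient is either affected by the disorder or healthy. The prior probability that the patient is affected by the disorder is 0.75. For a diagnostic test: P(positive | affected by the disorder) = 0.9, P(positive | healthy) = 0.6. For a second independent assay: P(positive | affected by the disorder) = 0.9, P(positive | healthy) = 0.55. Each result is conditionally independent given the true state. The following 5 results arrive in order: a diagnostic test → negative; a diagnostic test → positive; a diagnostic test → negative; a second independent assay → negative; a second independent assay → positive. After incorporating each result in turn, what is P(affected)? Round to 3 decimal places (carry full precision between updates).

After a diagnostic test='negative': P(affected) = 0.1·0.7500 / (0.1·0.7500 + 0.4·0.2500) ≈ 0.4286
After a diagnostic test='positive': P(affected) = 0.9·0.4286 / (0.9·0.4286 + 0.6·0.5714) ≈ 0.5294
After a diagnostic test='negative': P(affected) = 0.1·0.5294 / (0.1·0.5294 + 0.4·0.4706) ≈ 0.2195
After a second independent assay='negative': P(affected) = 0.1·0.2195 / (0.1·0.2195 + 0.45·0.7805) ≈ 0.0588
After a second independent assay='positive': P(affected) = 0.9·0.0588 / (0.9·0.0588 + 0.55·0.9412) ≈ 0.0928

0.093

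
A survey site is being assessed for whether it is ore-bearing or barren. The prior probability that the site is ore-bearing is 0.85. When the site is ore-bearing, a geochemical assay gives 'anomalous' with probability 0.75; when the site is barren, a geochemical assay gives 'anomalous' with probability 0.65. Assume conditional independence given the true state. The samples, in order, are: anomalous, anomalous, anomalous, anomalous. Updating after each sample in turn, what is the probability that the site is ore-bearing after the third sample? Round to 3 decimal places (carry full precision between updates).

Each posterior becomes the prior for the next update.
After 'anomalous': P(ore) = 0.75·0.8500 / (0.75·0.8500 + 0.65·0.1500) ≈ 0.8673
After 'anomalous': P(ore) = 0.75·0.8673 / (0.75·0.8673 + 0.65·0.1327) ≈ 0.8830
After 'anomalous': P(ore) = 0.75·0.8830 / (0.75·0.8830 + 0.65·0.1170) ≈ 0.8970

0.897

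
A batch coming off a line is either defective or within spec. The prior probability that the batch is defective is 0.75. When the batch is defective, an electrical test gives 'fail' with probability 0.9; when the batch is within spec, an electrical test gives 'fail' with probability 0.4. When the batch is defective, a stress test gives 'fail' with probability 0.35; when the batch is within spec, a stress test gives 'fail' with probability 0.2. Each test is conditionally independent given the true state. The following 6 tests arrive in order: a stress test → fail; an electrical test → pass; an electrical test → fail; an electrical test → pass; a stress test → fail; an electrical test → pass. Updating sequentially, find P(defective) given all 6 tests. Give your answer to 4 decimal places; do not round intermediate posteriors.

0.0873

After a stress test='fail': P(defective) = 0.35·0.7500 / (0.35·0.7500 + 0.2·0.2500) ≈ 0.8400
After an electrical test='pass': P(defective) = 0.1·0.8400 / (0.1·0.8400 + 0.6·0.1600) ≈ 0.4667
After an electrical test='fail': P(defective) = 0.9·0.4667 / (0.9·0.4667 + 0.4·0.5333) ≈ 0.6632
After an electrical test='pass': P(defective) = 0.1·0.6632 / (0.1·0.6632 + 0.6·0.3368) ≈ 0.2471
After a stress test='fail': P(defective) = 0.35·0.2471 / (0.35·0.2471 + 0.2·0.7529) ≈ 0.3648
After an electrical test='pass': P(defective) = 0.1·0.3648 / (0.1·0.3648 + 0.6·0.6352) ≈ 0.0873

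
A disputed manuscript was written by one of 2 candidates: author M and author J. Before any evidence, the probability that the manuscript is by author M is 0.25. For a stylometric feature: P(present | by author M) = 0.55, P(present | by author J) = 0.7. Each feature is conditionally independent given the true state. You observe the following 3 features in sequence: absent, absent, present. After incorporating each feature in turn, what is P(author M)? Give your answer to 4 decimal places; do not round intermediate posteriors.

After 'absent': P(author M) = 0.45·0.2500 / (0.45·0.2500 + 0.3·0.7500) ≈ 0.3333
After 'absent': P(author M) = 0.45·0.3333 / (0.45·0.3333 + 0.3·0.6667) ≈ 0.4286
After 'present': P(author M) = 0.55·0.4286 / (0.55·0.4286 + 0.7·0.5714) ≈ 0.3708

0.3708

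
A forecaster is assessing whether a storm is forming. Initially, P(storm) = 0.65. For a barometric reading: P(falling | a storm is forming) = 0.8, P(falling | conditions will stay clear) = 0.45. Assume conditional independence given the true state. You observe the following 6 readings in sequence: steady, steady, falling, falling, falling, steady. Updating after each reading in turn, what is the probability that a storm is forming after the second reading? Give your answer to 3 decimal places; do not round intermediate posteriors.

Each posterior becomes the prior for the next update.
After 'steady': P(storm) = 0.2·0.6500 / (0.2·0.6500 + 0.55·0.3500) ≈ 0.4031
After 'steady': P(storm) = 0.2·0.4031 / (0.2·0.4031 + 0.55·0.5969) ≈ 0.1972

0.197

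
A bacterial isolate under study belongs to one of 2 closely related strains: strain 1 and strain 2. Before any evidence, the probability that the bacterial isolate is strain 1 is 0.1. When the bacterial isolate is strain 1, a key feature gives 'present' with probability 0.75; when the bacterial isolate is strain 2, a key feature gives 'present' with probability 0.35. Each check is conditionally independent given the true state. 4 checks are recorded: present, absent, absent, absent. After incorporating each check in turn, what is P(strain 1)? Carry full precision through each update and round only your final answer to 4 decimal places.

Each posterior becomes the prior for the next update.
After 'present': P(strain 1) = 0.75·0.1000 / (0.75·0.1000 + 0.35·0.9000) ≈ 0.1923
After 'absent': P(strain 1) = 0.25·0.1923 / (0.25·0.1923 + 0.65·0.8077) ≈ 0.0839
After 'absent': P(strain 1) = 0.25·0.0839 / (0.25·0.0839 + 0.65·0.9161) ≈ 0.0340
After 'absent': P(strain 1) = 0.25·0.0340 / (0.25·0.0340 + 0.65·0.9660) ≈ 0.0134

0.0134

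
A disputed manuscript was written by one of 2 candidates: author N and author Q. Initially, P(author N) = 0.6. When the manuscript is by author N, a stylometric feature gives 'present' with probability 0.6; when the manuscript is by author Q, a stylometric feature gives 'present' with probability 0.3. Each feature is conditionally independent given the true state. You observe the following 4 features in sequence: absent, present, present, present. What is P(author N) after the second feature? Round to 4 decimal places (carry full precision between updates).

After 'absent': P(author N) = 0.4·0.6000 / (0.4·0.6000 + 0.7·0.4000) ≈ 0.4615
After 'present': P(author N) = 0.6·0.4615 / (0.6·0.4615 + 0.3·0.5385) ≈ 0.6316

0.6316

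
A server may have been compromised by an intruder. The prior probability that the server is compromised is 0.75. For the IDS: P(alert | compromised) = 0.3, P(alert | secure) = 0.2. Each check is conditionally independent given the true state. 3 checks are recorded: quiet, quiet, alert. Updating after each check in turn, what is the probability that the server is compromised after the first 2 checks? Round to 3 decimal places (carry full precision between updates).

0.697

After 'quiet': P(compromised) = 0.7·0.7500 / (0.7·0.7500 + 0.8·0.2500) ≈ 0.7241
After 'quiet': P(compromised) = 0.7·0.7241 / (0.7·0.7241 + 0.8·0.2759) ≈ 0.6967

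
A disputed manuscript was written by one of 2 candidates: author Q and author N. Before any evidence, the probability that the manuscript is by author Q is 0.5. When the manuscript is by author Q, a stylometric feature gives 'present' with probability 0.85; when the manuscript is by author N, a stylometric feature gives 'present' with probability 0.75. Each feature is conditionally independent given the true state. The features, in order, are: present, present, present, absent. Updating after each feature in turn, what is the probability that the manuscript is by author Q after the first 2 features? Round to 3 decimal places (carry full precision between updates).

After 'present': P(author Q) = 0.85·0.5000 / (0.85·0.5000 + 0.75·0.5000) ≈ 0.5312
After 'present': P(author Q) = 0.85·0.5312 / (0.85·0.5312 + 0.75·0.4688) ≈ 0.5623

0.562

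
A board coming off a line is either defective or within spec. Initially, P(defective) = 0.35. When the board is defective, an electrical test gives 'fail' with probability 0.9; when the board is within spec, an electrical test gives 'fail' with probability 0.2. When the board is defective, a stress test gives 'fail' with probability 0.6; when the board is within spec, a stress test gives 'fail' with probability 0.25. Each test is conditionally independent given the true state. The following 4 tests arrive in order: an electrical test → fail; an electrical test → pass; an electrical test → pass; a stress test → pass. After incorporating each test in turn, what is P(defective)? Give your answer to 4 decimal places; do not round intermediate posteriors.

0.0198

After an electrical test='fail': P(defective) = 0.9·0.3500 / (0.9·0.3500 + 0.2·0.6500) ≈ 0.7079
After an electrical test='pass': P(defective) = 0.1·0.7079 / (0.1·0.7079 + 0.8·0.2921) ≈ 0.2325
After an electrical test='pass': P(defective) = 0.1·0.2325 / (0.1·0.2325 + 0.8·0.7675) ≈ 0.0365
After a stress test='pass': P(defective) = 0.4·0.0365 / (0.4·0.0365 + 0.75·0.9635) ≈ 0.0198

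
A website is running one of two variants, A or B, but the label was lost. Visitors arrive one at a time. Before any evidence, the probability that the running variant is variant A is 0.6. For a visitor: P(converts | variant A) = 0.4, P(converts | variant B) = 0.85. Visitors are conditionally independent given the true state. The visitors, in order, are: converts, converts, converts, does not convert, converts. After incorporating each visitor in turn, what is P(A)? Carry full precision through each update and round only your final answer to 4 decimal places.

After 'converts': P(A) = 0.4·0.6000 / (0.4·0.6000 + 0.85·0.4000) ≈ 0.4138
After 'converts': P(A) = 0.4·0.4138 / (0.4·0.4138 + 0.85·0.5862) ≈ 0.2494
After 'converts': P(A) = 0.4·0.2494 / (0.4·0.2494 + 0.85·0.7506) ≈ 0.1352
After 'does not convert': P(A) = 0.6·0.1352 / (0.6·0.1352 + 0.15·0.8648) ≈ 0.3847
After 'converts': P(A) = 0.4·0.3847 / (0.4·0.3847 + 0.85·0.6153) ≈ 0.2274

0.2274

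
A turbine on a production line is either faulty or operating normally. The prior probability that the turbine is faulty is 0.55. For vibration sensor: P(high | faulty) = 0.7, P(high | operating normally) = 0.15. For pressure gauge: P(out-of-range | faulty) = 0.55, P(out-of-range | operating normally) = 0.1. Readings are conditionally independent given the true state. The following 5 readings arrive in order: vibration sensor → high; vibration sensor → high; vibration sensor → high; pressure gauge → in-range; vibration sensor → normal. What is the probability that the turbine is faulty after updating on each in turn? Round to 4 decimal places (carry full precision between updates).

0.9564

After vibration sensor='high': P(faulty) = 0.7·0.5500 / (0.7·0.5500 + 0.15·0.4500) ≈ 0.8508
After vibration sensor='high': P(faulty) = 0.7·0.8508 / (0.7·0.8508 + 0.15·0.1492) ≈ 0.9638
After vibration sensor='high': P(faulty) = 0.7·0.9638 / (0.7·0.9638 + 0.15·0.0362) ≈ 0.9920
After pressure gauge='in-range': P(faulty) = 0.45·0.9920 / (0.45·0.9920 + 0.9·0.0080) ≈ 0.9842
After vibration sensor='normal': P(faulty) = 0.3·0.9842 / (0.3·0.9842 + 0.85·0.0158) ≈ 0.9564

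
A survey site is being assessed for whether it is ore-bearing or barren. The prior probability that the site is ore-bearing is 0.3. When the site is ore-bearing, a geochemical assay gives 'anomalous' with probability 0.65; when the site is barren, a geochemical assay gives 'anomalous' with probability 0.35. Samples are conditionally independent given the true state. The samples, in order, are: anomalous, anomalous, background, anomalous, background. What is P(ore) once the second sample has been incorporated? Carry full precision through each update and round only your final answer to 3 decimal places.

Each posterior becomes the prior for the next update.
After 'anomalous': P(ore) = 0.65·0.3000 / (0.65·0.3000 + 0.35·0.7000) ≈ 0.4432
After 'anomalous': P(ore) = 0.65·0.4432 / (0.65·0.4432 + 0.35·0.5568) ≈ 0.5965

0.596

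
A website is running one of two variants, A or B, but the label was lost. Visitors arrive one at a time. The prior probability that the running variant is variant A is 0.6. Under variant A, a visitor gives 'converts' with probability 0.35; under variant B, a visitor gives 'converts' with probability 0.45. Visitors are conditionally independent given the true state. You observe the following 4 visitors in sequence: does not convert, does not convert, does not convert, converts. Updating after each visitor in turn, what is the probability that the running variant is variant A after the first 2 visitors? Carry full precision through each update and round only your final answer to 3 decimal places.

0.677

After 'does not convert': P(A) = 0.65·0.6000 / (0.65·0.6000 + 0.55·0.4000) ≈ 0.6393
After 'does not convert': P(A) = 0.65·0.6393 / (0.65·0.6393 + 0.55·0.3607) ≈ 0.6769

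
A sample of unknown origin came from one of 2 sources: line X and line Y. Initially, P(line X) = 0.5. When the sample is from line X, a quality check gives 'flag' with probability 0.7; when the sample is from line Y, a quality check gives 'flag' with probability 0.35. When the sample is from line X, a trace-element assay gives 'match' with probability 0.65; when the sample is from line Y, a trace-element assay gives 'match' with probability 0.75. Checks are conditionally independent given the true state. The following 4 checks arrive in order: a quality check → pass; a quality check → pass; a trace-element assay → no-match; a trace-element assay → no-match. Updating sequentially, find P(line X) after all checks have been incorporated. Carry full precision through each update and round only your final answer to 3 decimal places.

0.295

After a quality check='pass': P(line X) = 0.3·0.5000 / (0.3·0.5000 + 0.65·0.5000) ≈ 0.3158
After a quality check='pass': P(line X) = 0.3·0.3158 / (0.3·0.3158 + 0.65·0.6842) ≈ 0.1756
After a trace-element assay='no-match': P(line X) = 0.35·0.1756 / (0.35·0.1756 + 0.25·0.8244) ≈ 0.2297
After a trace-element assay='no-match': P(line X) = 0.35·0.2297 / (0.35·0.2297 + 0.25·0.7703) ≈ 0.2945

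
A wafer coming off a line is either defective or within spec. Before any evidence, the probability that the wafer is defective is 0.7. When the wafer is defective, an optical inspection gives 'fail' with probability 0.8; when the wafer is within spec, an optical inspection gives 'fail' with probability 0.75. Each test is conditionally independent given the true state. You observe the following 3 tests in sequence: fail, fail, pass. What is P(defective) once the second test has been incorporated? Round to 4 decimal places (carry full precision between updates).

After 'fail': P(defective) = 0.8·0.7000 / (0.8·0.7000 + 0.75·0.3000) ≈ 0.7134
After 'fail': P(defective) = 0.8·0.7134 / (0.8·0.7134 + 0.75·0.2866) ≈ 0.7264

0.7264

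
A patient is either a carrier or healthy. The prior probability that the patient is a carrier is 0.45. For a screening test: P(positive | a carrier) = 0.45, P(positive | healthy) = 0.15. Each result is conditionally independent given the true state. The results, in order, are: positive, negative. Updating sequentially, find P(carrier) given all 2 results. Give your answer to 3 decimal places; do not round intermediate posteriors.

After 'positive': P(carrier) = 0.45·0.4500 / (0.45·0.4500 + 0.15·0.5500) ≈ 0.7105
After 'negative': P(carrier) = 0.55·0.7105 / (0.55·0.7105 + 0.85·0.2895) ≈ 0.6136

0.614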